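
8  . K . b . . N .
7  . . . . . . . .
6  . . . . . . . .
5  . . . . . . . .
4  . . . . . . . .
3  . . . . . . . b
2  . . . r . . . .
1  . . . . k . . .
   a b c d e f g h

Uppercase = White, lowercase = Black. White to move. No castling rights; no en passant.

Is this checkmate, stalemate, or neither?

White to move; white king on b8.
In check: no.
Legal moves for White: Ne7, Nh6, Nf6, Ka8, Kb7, Ka7.
White has 6 legal moves and is not in check → neither.

neither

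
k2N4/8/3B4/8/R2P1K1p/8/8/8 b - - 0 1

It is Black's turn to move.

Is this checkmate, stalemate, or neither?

checkmate

Black to move; black king on a8.
In check: yes, from the white rook on a4.
King squares — a7: attacked by Ra4; b7: attacked by Nd8; b8: attacked by Bd6.
Legal moves for Black: none.
In check with no legal moves → checkmate.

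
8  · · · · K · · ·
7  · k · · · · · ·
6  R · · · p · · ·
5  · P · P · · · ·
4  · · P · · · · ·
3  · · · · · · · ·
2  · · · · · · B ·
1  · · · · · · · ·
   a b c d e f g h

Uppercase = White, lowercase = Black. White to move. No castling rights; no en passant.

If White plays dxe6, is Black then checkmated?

no

After dxe6: black king on b7; in check: yes, from the white bishop on g2.
Black has 3 legal replies: Kc8, Kb8, Kc7.
In check but a legal move exists → not checkmate.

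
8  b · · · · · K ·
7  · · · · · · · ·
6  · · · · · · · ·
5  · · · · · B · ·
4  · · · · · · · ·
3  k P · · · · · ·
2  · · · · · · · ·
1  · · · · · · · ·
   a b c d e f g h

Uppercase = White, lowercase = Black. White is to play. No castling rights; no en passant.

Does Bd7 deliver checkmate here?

no

After Bd7: black king on a3; in check: no.
Black is not in check, so this cannot be checkmate.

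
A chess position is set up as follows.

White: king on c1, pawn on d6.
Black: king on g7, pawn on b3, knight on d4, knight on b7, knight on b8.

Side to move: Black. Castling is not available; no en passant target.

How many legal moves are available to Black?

Black to move; king on g7.
In check: no.
Legal moves: Nd7, Nbc6, Na6, Kh8, Kg8, Kf8, Kh7, Kf7, Kh6, Kg6, Kf6, Nd8, Nxd6, Nc5, Na5, Ne6, Ndc6, Nf5, Nb5, Nf3, Ne2+, Nc2, b2+.
Count: 23.

23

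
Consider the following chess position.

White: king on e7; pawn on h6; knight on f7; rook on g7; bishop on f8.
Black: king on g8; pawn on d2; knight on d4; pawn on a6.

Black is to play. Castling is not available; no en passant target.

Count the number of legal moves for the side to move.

Black to move; king on g8.
In check: yes, from the white rook on g7.
Legal moves: none.
Count: 0.

0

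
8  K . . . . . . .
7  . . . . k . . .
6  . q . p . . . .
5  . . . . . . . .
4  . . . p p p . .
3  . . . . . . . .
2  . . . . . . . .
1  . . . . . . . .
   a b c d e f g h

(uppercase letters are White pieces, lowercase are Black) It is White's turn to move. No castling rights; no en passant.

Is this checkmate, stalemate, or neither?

stalemate

White to move; white king on a8.
In check: no.
King squares — a7: attacked by Qb6; b7: attacked by Qb6; b8: attacked by Qb6.
Legal moves for White: none.
Not in check and no legal moves → stalemate.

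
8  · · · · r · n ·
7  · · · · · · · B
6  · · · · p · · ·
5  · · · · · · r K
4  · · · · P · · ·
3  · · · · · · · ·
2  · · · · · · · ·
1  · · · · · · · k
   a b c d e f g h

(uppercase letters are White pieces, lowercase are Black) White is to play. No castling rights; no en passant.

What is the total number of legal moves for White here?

2

White to move; king on h5.
In check: yes, from the black rook on g5.
Legal moves: Kxg5, Kh4.
Count: 2.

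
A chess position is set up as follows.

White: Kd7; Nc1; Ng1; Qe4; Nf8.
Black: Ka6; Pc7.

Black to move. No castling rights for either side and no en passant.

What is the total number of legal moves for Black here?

Black to move; king on a6.
In check: no.
Legal moves: Ka7, Kb6, Kb5, Ka5, c6, c5.
Count: 6.

6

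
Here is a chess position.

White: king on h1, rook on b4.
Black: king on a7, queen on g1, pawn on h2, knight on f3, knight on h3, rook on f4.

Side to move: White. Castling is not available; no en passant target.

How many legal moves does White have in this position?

0

White to move; king on h1.
In check: yes, from the black queen on g1.
Legal moves: none.
Count: 0.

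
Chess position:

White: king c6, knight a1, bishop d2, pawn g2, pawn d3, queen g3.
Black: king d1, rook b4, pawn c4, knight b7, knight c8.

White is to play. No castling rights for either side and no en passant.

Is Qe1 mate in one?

yes

After Qe1: black king on d1; in check: yes, from the white queen on e1.
King squares — c1: attacked by Qe1; e1: attacked by Bd2; c2: attacked by Na1; d2: attacked by Qe1; e2: attacked by Qe1.
Black has no legal moves → checkmate.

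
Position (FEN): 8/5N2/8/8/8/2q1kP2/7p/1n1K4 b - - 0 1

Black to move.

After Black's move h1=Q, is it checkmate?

yes

After h1=Q: white king on d1; in check: yes, from the black queen on h1.
King squares — c1: attacked by Qh1; e1: attacked by Qh1; c2: attacked by Qc3; d2: attacked by Nb1; e2: attacked by Ke3.
White has no legal moves → checkmate.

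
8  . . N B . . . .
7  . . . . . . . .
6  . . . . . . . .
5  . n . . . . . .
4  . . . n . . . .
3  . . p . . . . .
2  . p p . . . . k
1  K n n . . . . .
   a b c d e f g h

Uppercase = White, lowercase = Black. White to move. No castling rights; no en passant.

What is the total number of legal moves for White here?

0

White to move; king on a1.
In check: yes, from the black pawn on b2.
Legal moves: none.
Count: 0.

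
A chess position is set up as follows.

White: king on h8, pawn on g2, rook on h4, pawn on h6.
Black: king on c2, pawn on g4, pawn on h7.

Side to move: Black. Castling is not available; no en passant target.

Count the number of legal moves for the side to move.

9

Black to move; king on c2.
In check: no.
Legal moves: Kd3, Kc3, Kb3, Kd2, Kb2, Kd1, Kc1, Kb1, g3.
Count: 9.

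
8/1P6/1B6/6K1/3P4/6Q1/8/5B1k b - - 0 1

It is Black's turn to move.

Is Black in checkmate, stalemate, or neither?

stalemate

Black to move; black king on h1.
In check: no.
King squares — g1: attacked by Qg3; g2: attacked by Bf1; h2: attacked by Qg3.
Legal moves for Black: none.
Not in check and no legal moves → stalemate.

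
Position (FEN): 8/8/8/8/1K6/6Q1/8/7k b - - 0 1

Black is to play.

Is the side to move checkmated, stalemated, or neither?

stalemate

Black to move; black king on h1.
In check: no.
King squares — g1: attacked by Qg3; g2: attacked by Qg3; h2: attacked by Qg3.
Legal moves for Black: none.
Not in check and no legal moves → stalemate.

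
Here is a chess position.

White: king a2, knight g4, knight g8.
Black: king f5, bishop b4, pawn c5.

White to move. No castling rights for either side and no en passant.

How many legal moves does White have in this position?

13

White to move; king on a2.
In check: no.
Legal moves: Ne7+, N8h6+, N8f6, N4h6+, N4f6, Ne5, Ne3+, Nh2, Nf2, Kb3, Kb2, Kb1, Ka1.
Count: 13.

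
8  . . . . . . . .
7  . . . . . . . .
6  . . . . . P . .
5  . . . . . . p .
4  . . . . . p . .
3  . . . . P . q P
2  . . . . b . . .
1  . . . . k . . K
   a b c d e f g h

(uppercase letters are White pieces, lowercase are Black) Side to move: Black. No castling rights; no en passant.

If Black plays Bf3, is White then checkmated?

After Bf3: white king on h1; in check: yes, from the black bishop on f3.
King squares — g1: attacked by Qg3; g2: attacked by Bf3; h2: attacked by Qg3.
White has no legal moves → checkmate.

yes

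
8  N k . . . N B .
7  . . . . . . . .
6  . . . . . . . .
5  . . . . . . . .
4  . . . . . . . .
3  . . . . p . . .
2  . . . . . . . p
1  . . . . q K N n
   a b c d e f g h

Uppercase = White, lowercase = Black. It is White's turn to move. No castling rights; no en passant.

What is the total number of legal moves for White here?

2

White to move; king on f1.
In check: yes, from the black queen on e1.
Legal moves: Kg2, Kxe1.
Count: 2.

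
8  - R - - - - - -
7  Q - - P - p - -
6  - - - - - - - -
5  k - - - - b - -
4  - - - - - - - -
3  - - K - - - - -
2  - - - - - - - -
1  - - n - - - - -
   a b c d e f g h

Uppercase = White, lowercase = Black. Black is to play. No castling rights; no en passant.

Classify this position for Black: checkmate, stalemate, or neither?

Black to move; black king on a5.
In check: yes, from the white queen on a7.
King squares — a4: attacked by Qa7; b4: attacked by Kc3; b5: attacked by Rb8; a6: attacked by Qa7; b6: attacked by Qa7.
Legal moves for Black: none.
In check with no legal moves → checkmate.

checkmate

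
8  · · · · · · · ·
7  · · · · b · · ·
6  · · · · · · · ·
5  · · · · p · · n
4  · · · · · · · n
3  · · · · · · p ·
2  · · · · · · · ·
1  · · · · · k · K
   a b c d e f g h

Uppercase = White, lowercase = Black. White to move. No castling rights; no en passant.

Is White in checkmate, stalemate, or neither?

stalemate

White to move; white king on h1.
In check: no.
King squares — g1: attacked by Kf1; g2: attacked by Kf1; h2: attacked by Pg3.
Legal moves for White: none.
Not in check and no legal moves → stalemate.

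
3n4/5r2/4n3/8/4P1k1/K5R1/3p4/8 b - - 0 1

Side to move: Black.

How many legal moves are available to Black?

Black to move; king on g4.
In check: yes, from the white rook on g3.
Legal moves: Kh5, Kh4, Kf4, Kxg3.
Count: 4.

4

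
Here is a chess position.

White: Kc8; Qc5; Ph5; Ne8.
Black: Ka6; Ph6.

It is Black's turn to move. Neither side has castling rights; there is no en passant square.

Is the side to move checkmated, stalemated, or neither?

stalemate

Black to move; black king on a6.
In check: no.
King squares — a5: attacked by Qc5; b5: attacked by Qc5; b6: attacked by Qc5; a7: attacked by Qc5; b7: attacked by Kc8.
Legal moves for Black: none.
Not in check and no legal moves → stalemate.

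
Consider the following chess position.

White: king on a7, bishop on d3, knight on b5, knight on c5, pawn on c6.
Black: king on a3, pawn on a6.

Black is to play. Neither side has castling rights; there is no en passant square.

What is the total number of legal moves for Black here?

Black to move; king on a3.
In check: yes, from the white knight on b5.
Legal moves: Kb4, Kb2, Ka2, axb5.
Count: 4.

4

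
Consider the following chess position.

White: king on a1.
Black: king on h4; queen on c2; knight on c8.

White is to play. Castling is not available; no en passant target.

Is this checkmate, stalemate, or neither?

stalemate

White to move; white king on a1.
In check: no.
King squares — b1: attacked by Qc2; a2: attacked by Qc2; b2: attacked by Qc2.
Legal moves for White: none.
Not in check and no legal moves → stalemate.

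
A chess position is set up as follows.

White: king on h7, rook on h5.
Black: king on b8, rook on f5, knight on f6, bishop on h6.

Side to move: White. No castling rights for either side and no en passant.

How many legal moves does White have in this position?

3

White to move; king on h7.
In check: yes, from the black knight on f6.
Legal moves: Kh8, Kxh6, Kg6.
Count: 3.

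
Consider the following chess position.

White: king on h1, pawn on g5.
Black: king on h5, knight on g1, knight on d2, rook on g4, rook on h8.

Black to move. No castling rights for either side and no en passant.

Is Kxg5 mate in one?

yes

After Kxg5: white king on h1; in check: yes, from the black rook on h8.
King squares — g1: attacked by Rg4; g2: attacked by Rg4; h2: attacked by Rh8.
White has no legal moves → checkmate.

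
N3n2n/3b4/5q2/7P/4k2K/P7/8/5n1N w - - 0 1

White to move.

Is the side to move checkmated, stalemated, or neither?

White to move; white king on h4.
In check: yes, from the black queen on f6.
King squares — g3: attacked by Nf1; h3: attacked by Bd7; g4: attacked by Bd7; g5: attacked by Qf6; h5: own pawn.
Legal moves for White: none.
In check with no legal moves → checkmate.

checkmate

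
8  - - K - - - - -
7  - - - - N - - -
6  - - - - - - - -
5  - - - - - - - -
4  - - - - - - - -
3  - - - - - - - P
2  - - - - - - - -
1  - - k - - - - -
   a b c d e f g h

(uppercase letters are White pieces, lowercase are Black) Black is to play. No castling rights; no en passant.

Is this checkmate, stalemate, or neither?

Black to move; black king on c1.
In check: no.
Legal moves for Black: Kd2, Kc2, Kb2, Kd1, Kb1.
Black has 5 legal moves and is not in check → neither.

neither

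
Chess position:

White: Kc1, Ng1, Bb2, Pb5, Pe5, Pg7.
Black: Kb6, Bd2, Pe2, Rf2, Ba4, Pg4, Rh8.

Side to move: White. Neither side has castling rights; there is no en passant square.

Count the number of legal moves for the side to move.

White to move; king on c1.
In check: yes, from the black bishop on d2.
Legal moves: Kxd2, Kb1.
Count: 2.

2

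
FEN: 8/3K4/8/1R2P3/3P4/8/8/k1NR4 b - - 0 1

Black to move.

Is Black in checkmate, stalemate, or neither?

Black to move; black king on a1.
In check: no.
King squares — b1: attacked by Rb5; a2: attacked by Nc1; b2: attacked by Rb5.
Legal moves for Black: none.
Not in check and no legal moves → stalemate.

stalemate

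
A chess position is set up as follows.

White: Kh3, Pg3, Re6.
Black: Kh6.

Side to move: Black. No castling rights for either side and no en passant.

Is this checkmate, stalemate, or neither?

Black to move; black king on h6.
In check: yes, from the white rook on e6.
King squares — g5: available; h5: available; g6: attacked by Re6; g7: available; h7: available.
Legal moves for Black: Kh7, Kg7, Kh5, Kg5.
Black is in check but has 4 legal moves → neither.

neither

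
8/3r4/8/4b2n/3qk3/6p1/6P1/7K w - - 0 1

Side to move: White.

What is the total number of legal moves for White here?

0

White to move; king on h1.
In check: no.
Legal moves: none.
Count: 0.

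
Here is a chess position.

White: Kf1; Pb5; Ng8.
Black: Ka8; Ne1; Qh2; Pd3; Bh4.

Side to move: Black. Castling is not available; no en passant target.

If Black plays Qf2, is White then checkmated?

yes

After Qf2: white king on f1; in check: yes, from the black queen on f2.
King squares — e1: attacked by Qf2; g1: attacked by Qf2; e2: attacked by Qf2; f2: attacked by Bh4; g2: attacked by Ne1.
White has no legal moves → checkmate.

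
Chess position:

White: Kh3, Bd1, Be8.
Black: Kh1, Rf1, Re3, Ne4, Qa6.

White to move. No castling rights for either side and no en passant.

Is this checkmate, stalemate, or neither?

neither

White to move; white king on h3.
In check: yes, from the black rook on e3.
Legal moves for White: Kh4, Kg4, Bf3+.
White is in check but has 3 legal moves → neither.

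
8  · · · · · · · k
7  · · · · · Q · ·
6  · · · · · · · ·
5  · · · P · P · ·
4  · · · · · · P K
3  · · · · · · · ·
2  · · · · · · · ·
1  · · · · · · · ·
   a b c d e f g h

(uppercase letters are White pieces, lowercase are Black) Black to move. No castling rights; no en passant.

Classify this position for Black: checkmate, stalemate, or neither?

stalemate

Black to move; black king on h8.
In check: no.
King squares — g7: attacked by Qf7; h7: attacked by Qf7; g8: attacked by Qf7.
Legal moves for Black: none.
Not in check and no legal moves → stalemate.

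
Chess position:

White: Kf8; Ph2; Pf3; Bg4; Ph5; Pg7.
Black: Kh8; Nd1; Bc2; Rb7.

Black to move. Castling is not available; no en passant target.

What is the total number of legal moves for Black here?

Black to move; king on h8.
In check: yes, from the white pawn on g7.
Legal moves: Kh7, Rxg7.
Count: 2.

2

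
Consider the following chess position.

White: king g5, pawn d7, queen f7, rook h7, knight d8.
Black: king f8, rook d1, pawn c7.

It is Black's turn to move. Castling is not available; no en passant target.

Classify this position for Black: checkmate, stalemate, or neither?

checkmate

Black to move; black king on f8.
In check: yes, from the white queen on f7.
King squares — e7: attacked by Qf7; f7: attacked by Rh7; g7: attacked by Qf7; e8: attacked by Pd7; g8: attacked by Qf7.
Legal moves for Black: none.
In check with no legal moves → checkmate.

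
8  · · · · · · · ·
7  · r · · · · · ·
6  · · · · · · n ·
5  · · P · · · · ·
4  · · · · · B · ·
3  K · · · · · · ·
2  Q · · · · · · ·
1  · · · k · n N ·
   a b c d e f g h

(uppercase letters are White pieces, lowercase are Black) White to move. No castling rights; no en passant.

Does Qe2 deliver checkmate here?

After Qe2: black king on d1; in check: yes, from the white queen on e2.
King squares — c1: attacked by Bf4; e1: attacked by Qe2; c2: attacked by Qe2; d2: attacked by Qe2; e2: attacked by Ng1.
Black has no legal moves → checkmate.

yes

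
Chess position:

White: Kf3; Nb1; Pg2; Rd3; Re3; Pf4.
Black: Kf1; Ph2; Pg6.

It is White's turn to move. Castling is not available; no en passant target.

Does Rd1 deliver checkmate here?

After Rd1: black king on f1; in check: yes, from the white rook on d1.
King squares — e1: attacked by Rd1; g1: attacked by Rd1; e2: attacked by Re3; f2: attacked by Kf3; g2: attacked by Kf3.
Black has no legal moves → checkmate.

yes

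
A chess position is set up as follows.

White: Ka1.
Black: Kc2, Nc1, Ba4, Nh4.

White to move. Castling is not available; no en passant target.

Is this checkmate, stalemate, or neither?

stalemate

White to move; white king on a1.
In check: no.
King squares — b1: attacked by Kc2; a2: attacked by Nc1; b2: attacked by Kc2.
Legal moves for White: none.
Not in check and no legal moves → stalemate.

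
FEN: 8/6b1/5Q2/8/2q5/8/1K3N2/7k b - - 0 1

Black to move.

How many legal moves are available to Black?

Black to move; king on h1.
In check: yes, from the white knight on f2.
Legal moves: Kh2, Kg2, Kg1.
Count: 3.

3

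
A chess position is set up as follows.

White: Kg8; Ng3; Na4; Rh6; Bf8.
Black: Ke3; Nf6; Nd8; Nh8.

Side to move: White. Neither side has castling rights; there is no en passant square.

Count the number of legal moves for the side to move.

White to move; king on g8.
In check: yes, from the black knight on f6.
Legal moves: Kxh8, Kg7, Rxf6.
Count: 3.

3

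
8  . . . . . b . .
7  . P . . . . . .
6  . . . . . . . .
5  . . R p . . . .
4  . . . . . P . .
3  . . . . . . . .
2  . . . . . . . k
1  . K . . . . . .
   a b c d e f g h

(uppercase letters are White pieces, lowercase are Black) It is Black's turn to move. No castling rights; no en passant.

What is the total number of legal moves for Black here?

11

Black to move; king on h2.
In check: no.
Legal moves: Bg7, Be7, Bh6, Bd6, Bxc5, Kh3, Kg3, Kg2, Kh1, Kg1, d4.
Count: 11.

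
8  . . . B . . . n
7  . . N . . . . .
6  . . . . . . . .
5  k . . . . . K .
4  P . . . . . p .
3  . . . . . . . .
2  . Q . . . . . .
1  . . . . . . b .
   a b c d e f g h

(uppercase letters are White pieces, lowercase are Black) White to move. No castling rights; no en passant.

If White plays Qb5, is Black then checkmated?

yes

After Qb5: black king on a5; in check: yes, from the white queen on b5.
King squares — a4: attacked by Qb5; b4: attacked by Qb5; b5: attacked by Pa4; a6: attacked by Qb5; b6: attacked by Qb5.
Black has no legal moves → checkmate.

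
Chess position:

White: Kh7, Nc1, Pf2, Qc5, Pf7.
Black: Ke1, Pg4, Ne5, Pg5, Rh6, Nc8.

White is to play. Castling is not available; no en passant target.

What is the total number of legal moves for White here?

White to move; king on h7.
In check: yes, from the black rook on h6.
Legal moves: Kg8, Kg7, Kxh6.
Count: 3.

3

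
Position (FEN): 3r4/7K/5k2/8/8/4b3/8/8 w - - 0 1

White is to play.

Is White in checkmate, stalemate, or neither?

stalemate

White to move; white king on h7.
In check: no.
King squares — g6: attacked by Kf6; h6: attacked by Be3; g7: attacked by Kf6; g8: attacked by Rd8; h8: attacked by Rd8.
Legal moves for White: none.
Not in check and no legal moves → stalemate.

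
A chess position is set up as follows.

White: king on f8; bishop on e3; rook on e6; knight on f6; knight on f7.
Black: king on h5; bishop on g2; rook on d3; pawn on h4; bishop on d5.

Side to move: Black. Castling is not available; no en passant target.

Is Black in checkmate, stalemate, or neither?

Black to move; black king on h5.
In check: yes, from the white knight on f6.
King squares — g4: attacked by Nf6; h4: own pawn; g5: attacked by Be3; g6: available; h6: attacked by Be3.
Legal moves for Black: Kg6.
Black is in check but has 1 legal move → neither.

neither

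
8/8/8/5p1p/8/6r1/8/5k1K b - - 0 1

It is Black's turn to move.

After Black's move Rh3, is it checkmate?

yes

After Rh3: white king on h1; in check: yes, from the black rook on h3.
King squares — g1: attacked by Kf1; g2: attacked by Kf1; h2: attacked by Rh3.
White has no legal moves → checkmate.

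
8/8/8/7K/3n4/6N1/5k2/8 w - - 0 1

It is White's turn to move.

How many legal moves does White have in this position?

10

White to move; king on h5.
In check: no.
Legal moves: Kh6, Kg6, Kg5, Kh4, Kg4, Nf5, Ne4+, Ne2, Nh1+, Nf1.
Count: 10.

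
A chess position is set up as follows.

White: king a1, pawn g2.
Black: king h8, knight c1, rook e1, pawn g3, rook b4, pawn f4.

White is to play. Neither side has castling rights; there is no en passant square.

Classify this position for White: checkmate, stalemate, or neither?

stalemate

White to move; white king on a1.
In check: no.
King squares — b1: attacked by Rb4; a2: attacked by Nc1; b2: attacked by Rb4.
Legal moves for White: none.
Not in check and no legal moves → stalemate.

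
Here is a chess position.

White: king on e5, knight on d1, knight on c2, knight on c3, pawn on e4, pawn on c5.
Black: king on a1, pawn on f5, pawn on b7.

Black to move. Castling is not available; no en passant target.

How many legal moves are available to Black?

Black to move; king on a1.
In check: yes, from the white knight on c2.
Legal moves: none.
Count: 0.

0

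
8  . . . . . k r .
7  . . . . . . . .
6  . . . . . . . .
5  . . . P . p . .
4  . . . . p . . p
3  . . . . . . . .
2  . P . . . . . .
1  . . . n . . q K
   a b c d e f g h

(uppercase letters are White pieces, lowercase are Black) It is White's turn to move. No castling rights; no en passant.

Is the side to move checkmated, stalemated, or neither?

checkmate

White to move; white king on h1.
In check: yes, from the black queen on g1.
King squares — g1: attacked by Rg8; g2: attacked by Qg1; h2: attacked by Qg1.
Legal moves for White: none.
In check with no legal moves → checkmate.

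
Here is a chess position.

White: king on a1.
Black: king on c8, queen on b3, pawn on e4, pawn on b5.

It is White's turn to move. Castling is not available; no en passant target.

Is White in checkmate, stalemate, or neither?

stalemate

White to move; white king on a1.
In check: no.
King squares — b1: attacked by Qb3; a2: attacked by Qb3; b2: attacked by Qb3.
Legal moves for White: none.
Not in check and no legal moves → stalemate.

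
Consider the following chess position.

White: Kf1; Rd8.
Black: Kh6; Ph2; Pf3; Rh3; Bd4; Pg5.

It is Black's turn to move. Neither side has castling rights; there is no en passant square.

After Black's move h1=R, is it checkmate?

yes

After h1=R: white king on f1; in check: yes, from the black rook on h1.
King squares — e1: attacked by Rh1; g1: attacked by Rh1; e2: attacked by Pf3; f2: attacked by Bd4; g2: attacked by Pf3.
White has no legal moves → checkmate.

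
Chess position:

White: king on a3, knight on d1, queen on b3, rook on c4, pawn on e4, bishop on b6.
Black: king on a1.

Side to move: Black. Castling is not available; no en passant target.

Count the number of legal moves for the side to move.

0

Black to move; king on a1.
In check: no.
Legal moves: none.
Count: 0.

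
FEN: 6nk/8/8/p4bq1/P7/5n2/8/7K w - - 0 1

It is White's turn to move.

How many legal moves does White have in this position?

White to move; king on h1.
In check: no.
Legal moves: none.
Count: 0.

0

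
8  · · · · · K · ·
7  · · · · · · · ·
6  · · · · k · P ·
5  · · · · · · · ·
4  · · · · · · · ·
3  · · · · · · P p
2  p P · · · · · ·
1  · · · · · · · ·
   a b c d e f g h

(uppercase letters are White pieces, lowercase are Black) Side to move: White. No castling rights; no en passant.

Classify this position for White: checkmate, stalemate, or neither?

White to move; white king on f8.
In check: no.
Legal moves for White: Kg8, Ke8, Kg7, g7, g4, b3, b4.
White has 7 legal moves and is not in check → neither.

neither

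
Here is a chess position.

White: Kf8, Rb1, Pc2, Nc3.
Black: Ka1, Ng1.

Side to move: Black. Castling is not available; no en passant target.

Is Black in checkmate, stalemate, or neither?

checkmate

Black to move; black king on a1.
In check: yes, from the white rook on b1.
King squares — b1: attacked by Nc3; a2: attacked by Nc3; b2: attacked by Rb1.
Legal moves for Black: none.
In check with no legal moves → checkmate.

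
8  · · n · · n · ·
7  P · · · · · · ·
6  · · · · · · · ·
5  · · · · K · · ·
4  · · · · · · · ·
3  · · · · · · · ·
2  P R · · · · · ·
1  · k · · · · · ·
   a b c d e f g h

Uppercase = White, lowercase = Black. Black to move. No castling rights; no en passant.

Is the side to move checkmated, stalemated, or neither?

Black to move; black king on b1.
In check: yes, from the white rook on b2.
King squares — a1: available; c1: available; a2: attacked by Rb2; b2: available; c2: attacked by Rb2.
Legal moves for Black: Kxb2, Kc1, Ka1.
Black is in check but has 3 legal moves → neither.

neither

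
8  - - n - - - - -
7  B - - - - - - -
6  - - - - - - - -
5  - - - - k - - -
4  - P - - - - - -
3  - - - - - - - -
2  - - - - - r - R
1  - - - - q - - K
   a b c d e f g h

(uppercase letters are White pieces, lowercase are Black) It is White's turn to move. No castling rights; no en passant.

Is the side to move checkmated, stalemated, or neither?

checkmate

White to move; white king on h1.
In check: yes, from the black queen on e1.
King squares — g1: attacked by Qe1; g2: attacked by Rf2; h2: own rook.
Legal moves for White: none.
In check with no legal moves → checkmate.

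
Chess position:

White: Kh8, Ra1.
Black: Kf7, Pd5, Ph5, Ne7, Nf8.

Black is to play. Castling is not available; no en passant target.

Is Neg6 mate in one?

yes

After Neg6: white king on h8; in check: yes, from the black knight on g6.
King squares — g7: attacked by Kf7; h7: attacked by Nf8; g8: attacked by Kf7.
White has no legal moves → checkmate.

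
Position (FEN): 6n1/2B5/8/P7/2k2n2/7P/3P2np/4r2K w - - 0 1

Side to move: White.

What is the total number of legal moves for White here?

1

White to move; king on h1.
In check: yes, from the black rook on e1.
Legal moves: Kxh2.
Count: 1.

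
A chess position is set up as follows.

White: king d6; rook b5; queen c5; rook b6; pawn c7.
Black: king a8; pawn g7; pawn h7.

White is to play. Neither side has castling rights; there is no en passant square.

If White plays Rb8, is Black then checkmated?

After Rb8: black king on a8; in check: yes, from the white rook on b8.
King squares — a7: attacked by Qc5; b7: attacked by Rb5; b8: attacked by Rb5.
Black has no legal moves → checkmate.

yes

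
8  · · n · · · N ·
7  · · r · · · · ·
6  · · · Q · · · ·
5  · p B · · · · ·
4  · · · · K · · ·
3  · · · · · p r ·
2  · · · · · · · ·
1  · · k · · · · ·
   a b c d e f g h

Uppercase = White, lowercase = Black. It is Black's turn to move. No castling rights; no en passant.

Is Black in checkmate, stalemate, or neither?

Black to move; black king on c1.
In check: no.
Legal moves for Black include: Ne7, Na7, Nxd6+, Nb6, Rh7, Rcg7, Rf7, Re7+, Rd7, Rb7, Ra7, Rc6, Rxc5, Rxg8, Rgg7, Rg6, Rg5, Rg4+, ... (list truncated; more exist).
Black has legal moves and is not in check → neither.

neither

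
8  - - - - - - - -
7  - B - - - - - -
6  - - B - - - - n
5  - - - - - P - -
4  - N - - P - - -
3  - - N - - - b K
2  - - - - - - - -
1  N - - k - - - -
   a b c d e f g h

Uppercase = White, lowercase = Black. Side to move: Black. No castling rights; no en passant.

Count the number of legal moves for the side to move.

Black to move; king on d1.
In check: yes, from the white knight on c3.
Legal moves: Kd2, Ke1, Kc1.
Count: 3.

3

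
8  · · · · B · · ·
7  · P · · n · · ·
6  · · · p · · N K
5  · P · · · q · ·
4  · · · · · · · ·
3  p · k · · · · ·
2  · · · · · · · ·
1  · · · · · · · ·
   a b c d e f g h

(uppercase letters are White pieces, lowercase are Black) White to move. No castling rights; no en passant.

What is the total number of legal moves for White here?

White to move; king on h6.
In check: no.
Legal moves: Bf7, Bd7, Bc6, Kh7, Kg7, Nh8, Nf8, Nxe7, Ne5, Nh4, Nf4, b8=Q, b8=R, b8=B, b8=N, b6.
Count: 16.

16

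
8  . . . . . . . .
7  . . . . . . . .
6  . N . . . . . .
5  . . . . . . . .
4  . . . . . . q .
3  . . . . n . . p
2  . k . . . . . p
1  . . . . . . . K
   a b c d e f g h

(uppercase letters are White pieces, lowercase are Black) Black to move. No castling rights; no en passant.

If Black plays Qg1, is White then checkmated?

After Qg1: white king on h1; in check: yes, from the black queen on g1.
King squares — g1: attacked by Ph2; g2: attacked by Qg1; h2: attacked by Qg1.
White has no legal moves → checkmate.

yes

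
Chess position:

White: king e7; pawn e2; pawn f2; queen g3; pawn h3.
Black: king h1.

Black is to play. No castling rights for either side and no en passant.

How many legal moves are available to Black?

0

Black to move; king on h1.
In check: no.
Legal moves: none.
Count: 0.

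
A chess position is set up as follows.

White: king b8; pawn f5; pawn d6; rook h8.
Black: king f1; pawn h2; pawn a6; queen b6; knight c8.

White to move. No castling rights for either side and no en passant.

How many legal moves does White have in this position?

2

White to move; king on b8.
In check: yes, from the black queen on b6.
Legal moves: Kxc8, Ka8.
Count: 2.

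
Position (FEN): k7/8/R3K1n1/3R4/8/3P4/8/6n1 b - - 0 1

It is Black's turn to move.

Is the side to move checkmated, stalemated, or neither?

Black to move; black king on a8.
In check: yes, from the white rook on a6.
King squares — a7: attacked by Ra6; b7: available; b8: available.
Legal moves for Black: Kb8, Kb7.
Black is in check but has 2 legal moves → neither.

neither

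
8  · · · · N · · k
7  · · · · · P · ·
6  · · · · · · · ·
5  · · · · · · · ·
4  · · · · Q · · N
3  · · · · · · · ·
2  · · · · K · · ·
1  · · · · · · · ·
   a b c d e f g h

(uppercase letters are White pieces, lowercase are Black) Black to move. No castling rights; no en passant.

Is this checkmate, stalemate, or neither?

Black to move; black king on h8.
In check: no.
King squares — g7: attacked by Ne8; h7: attacked by Qe4; g8: attacked by Pf7.
Legal moves for Black: none.
Not in check and no legal moves → stalemate.

stalemate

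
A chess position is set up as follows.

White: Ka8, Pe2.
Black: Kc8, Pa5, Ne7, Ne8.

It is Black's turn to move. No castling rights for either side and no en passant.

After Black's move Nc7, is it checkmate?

no

After Nc7: white king on a8; in check: yes, from the black knight on c7.
White has 1 legal reply: Ka7.
In check but a legal move exists → not checkmate.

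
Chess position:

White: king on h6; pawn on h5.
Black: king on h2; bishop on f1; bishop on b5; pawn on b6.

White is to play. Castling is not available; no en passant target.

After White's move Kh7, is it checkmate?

no

After Kh7: black king on h2; in check: no.
Black is not in check, so this cannot be checkmate.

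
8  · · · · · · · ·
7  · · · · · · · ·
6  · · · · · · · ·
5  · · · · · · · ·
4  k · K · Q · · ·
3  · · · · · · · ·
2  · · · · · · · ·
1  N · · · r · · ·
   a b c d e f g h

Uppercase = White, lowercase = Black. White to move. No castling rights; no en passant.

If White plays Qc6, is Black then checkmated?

no

After Qc6: black king on a4; in check: yes, from the white queen on c6.
Black has 2 legal replies: Ka5, Ka3.
In check but a legal move exists → not checkmate.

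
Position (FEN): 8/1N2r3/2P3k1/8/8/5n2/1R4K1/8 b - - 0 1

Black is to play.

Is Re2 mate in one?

no

After Re2: white king on g2; in check: yes, from the black rook on e2.
White has 6 legal replies: Kh3, Kg3, Kxf3, Kh1, Kf1, Rxe2.
In check but a legal move exists → not checkmate.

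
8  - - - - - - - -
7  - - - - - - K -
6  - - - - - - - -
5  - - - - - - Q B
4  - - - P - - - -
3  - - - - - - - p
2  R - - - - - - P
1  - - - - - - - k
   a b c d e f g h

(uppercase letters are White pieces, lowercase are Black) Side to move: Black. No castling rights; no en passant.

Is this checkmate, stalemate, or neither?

Black to move; black king on h1.
In check: no.
King squares — g1: attacked by Qg5; g2: attacked by Ra2; h2: attacked by Ra2.
Legal moves for Black: none.
Not in check and no legal moves → stalemate.

stalemate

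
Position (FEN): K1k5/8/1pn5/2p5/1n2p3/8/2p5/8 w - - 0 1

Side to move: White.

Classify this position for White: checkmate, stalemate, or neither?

stalemate

White to move; white king on a8.
In check: no.
King squares — a7: attacked by Nc6; b7: attacked by Kc8; b8: attacked by Nc6.
Legal moves for White: none.
Not in check and no legal moves → stalemate.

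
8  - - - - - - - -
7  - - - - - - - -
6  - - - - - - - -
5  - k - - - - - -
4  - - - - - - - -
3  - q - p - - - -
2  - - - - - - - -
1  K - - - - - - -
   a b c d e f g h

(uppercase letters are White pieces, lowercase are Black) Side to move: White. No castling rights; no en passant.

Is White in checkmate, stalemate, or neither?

stalemate

White to move; white king on a1.
In check: no.
King squares — b1: attacked by Qb3; a2: attacked by Qb3; b2: attacked by Qb3.
Legal moves for White: none.
Not in check and no legal moves → stalemate.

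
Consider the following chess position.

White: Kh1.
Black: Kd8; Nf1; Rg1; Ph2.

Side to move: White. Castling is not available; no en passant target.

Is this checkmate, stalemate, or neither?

White to move; white king on h1.
In check: yes, from the black rook on g1.
King squares — g1: attacked by Ph2; g2: attacked by Rg1; h2: attacked by Nf1.
Legal moves for White: none.
In check with no legal moves → checkmate.

checkmate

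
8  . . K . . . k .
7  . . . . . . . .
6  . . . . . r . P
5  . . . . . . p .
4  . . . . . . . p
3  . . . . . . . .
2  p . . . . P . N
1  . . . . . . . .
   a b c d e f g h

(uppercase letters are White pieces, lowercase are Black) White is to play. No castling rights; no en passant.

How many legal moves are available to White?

11

White to move; king on c8.
In check: no.
Legal moves: Kd8, Kb8, Kd7, Kc7, Kb7, Ng4, Nf3, Nf1, h7+, f3, f4.
Count: 11.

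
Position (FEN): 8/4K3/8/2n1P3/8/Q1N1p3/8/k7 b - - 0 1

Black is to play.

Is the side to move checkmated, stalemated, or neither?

Black to move; black king on a1.
In check: yes, from the white queen on a3.
King squares — b1: attacked by Nc3; a2: attacked by Qa3; b2: attacked by Qa3.
Legal moves for Black: none.
In check with no legal moves → checkmate.

checkmate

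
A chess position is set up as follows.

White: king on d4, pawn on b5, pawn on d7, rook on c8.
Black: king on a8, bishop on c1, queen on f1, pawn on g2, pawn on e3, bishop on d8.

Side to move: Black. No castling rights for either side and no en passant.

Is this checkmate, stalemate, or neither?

neither

Black to move; black king on a8.
In check: yes, from the white rook on c8.
King squares — a7: available; b7: available; b8: attacked by Rc8.
Legal moves for Black: Kb7, Ka7.
Black is in check but has 2 legal moves → neither.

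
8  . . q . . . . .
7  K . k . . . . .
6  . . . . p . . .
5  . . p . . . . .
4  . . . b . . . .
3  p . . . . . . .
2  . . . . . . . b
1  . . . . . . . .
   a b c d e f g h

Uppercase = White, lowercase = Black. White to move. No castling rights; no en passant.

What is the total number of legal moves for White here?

0

White to move; king on a7.
In check: no.
Legal moves: none.
Count: 0.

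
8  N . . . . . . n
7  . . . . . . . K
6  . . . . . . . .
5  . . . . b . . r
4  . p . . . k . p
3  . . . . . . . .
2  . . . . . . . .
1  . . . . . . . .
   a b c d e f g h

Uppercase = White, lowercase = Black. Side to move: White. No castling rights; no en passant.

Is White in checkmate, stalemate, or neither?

neither

White to move; white king on h7.
In check: yes, from the black rook on h5.
King squares — g6: attacked by Nh8; h6: attacked by Rh5; g7: attacked by Be5; g8: available; h8: attacked by Be5.
Legal moves for White: Kg8.
White is in check but has 1 legal move → neither.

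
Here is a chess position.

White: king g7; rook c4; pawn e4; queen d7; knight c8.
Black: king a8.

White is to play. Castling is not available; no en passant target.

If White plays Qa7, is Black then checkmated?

yes

After Qa7: black king on a8; in check: yes, from the white queen on a7.
King squares — a7: attacked by Nc8; b7: attacked by Qa7; b8: attacked by Qa7.
Black has no legal moves → checkmate.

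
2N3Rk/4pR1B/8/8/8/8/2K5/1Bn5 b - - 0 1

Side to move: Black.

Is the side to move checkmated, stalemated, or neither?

checkmate

Black to move; black king on h8.
In check: yes, from the white rook on g8.
King squares — g7: attacked by Rf7; h7: attacked by Rf7; g8: attacked by Bh7.
Legal moves for Black: none.
In check with no legal moves → checkmate.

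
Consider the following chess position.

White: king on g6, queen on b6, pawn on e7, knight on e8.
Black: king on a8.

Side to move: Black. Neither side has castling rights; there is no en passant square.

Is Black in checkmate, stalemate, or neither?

Black to move; black king on a8.
In check: no.
King squares — a7: attacked by Qb6; b7: attacked by Qb6; b8: attacked by Qb6.
Legal moves for Black: none.
Not in check and no legal moves → stalemate.

stalemate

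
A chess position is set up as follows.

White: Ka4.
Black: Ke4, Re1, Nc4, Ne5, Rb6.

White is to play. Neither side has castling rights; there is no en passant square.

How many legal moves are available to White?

0

White to move; king on a4.
In check: no.
Legal moves: none.
Count: 0.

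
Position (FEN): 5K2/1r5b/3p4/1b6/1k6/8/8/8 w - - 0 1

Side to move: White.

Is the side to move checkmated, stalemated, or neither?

White to move; white king on f8.
In check: no.
King squares — e7: attacked by Rb7; f7: attacked by Rb7; g7: attacked by Rb7; e8: attacked by Bb5; g8: attacked by Bh7.
Legal moves for White: none.
Not in check and no legal moves → stalemate.

stalemate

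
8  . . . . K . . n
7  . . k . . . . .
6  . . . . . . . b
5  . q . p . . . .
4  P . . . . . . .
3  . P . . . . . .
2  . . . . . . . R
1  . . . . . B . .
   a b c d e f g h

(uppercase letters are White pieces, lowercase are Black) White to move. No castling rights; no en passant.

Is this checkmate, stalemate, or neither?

neither

White to move; white king on e8.
In check: yes, from the black queen on b5.
Legal moves for White: Ke7, Bxb5, axb5.
White is in check but has 3 legal moves → neither.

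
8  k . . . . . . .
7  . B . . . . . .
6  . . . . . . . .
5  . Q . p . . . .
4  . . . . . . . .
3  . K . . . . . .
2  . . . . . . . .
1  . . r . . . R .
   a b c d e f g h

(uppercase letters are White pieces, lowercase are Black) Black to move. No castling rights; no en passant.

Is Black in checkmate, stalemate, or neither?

Black to move; black king on a8.
In check: yes, from the white bishop on b7.
King squares — a7: available; b7: attacked by Qb5; b8: available.
Legal moves for Black: Kb8, Ka7.
Black is in check but has 2 legal moves → neither.

neither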